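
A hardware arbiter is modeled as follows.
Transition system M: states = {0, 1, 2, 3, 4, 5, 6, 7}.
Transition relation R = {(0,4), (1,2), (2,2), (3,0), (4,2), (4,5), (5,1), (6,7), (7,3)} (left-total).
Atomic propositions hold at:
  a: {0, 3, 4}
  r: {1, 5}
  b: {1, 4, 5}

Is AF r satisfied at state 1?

Yes

AF r: least fixpoint, start Z0 = {1, 5}, add states with every successor in Z. Already a fixed point.
Sat(AF r) = {1, 5}
1 ∈ Sat(AF r) = {1, 5}, so the formula holds at 1.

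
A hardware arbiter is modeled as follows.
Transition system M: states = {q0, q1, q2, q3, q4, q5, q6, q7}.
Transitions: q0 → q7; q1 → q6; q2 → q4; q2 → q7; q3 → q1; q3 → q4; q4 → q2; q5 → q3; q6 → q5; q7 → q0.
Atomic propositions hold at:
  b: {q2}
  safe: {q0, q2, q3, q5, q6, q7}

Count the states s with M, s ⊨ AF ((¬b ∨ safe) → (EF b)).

Sat(¬b) = {q0, q1, q3, q4, q5, q6, q7}
Sat(¬b ∨ safe) = {q0, q1, q2, q3, q4, q5, q6, q7}
EF b: least fixpoint, start Z0 = {q2}, add states with some successor in Z. Z1 = {q2, q4}; Z2 = {q2, q3, q4}; Z3 = {q2, q3, q4, q5}; Z4 = {q2, q3, q4, q5, q6}; Z5 = {q1, q2, q3, q4, q5, q6}; fixed.
Sat(EF b) = {q1, q2, q3, q4, q5, q6}
Sat((¬b ∨ safe) → (EF b)) = {q1, q2, q3, q4, q5, q6}
AF ((¬b ∨ safe) → (EF b)): least fixpoint, start Z0 = {q1, q2, q3, q4, q5, q6}, add states with every successor in Z. Already a fixed point.
Sat(AF ((¬b ∨ safe) → (EF b))) = {q1, q2, q3, q4, q5, q6}
|Sat(AF ((¬b ∨ safe) → (EF b)))| = |{q1, q2, q3, q4, q5, q6}| = 6.

6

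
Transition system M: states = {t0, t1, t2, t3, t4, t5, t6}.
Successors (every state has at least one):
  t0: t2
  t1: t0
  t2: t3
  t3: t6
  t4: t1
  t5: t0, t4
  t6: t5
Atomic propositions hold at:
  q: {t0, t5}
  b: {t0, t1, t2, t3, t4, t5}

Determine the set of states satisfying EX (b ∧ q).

Sat(b ∧ q) = {t0, t5}
Sat(EX (b ∧ q)) = {s : some successor in {t0, t5}} = {t1, t5, t6}

{t1, t5, t6}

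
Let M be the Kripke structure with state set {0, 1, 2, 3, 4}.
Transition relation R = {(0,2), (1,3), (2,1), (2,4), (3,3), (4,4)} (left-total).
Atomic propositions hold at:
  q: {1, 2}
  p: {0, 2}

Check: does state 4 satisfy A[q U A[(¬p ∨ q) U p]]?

Sat(¬p) = {1, 3, 4}
Sat(¬p ∨ q) = {1, 2, 3, 4}
A[(¬p ∨ q) U p]: least fixpoint, start Z0 = Sat(p) = {0, 2}, add states in Sat(¬p ∨ q) with every successor in Z. Already a fixed point.
Sat(A[(¬p ∨ q) U p]) = {0, 2}
A[q U A[(¬p ∨ q) U p]]: least fixpoint, start Z0 = Sat(A[(¬p ∨ q) U p]) = {0, 2}, add states in Sat(q) with every successor in Z. Already a fixed point.
Sat(A[q U A[(¬p ∨ q) U p]]) = {0, 2}
4 ∉ Sat(A[q U A[(¬p ∨ q) U p]]) = {0, 2}, so the formula does not hold at 4.

No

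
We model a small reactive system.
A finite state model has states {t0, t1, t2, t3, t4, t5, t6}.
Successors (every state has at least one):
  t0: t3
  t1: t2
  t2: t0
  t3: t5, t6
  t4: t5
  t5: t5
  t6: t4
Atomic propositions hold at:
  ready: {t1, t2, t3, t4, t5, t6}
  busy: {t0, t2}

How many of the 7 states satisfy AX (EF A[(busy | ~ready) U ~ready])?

Sat(~ready) = {t0}
Sat(busy | ~ready) = {t0, t2}
A[(busy | ~ready) U ~ready]: least fixpoint, start Z0 = Sat(~ready) = {t0}, add states in Sat(busy | ~ready) with every successor in Z. Z1 = {t0, t2}; fixed.
Sat(A[(busy | ~ready) U ~ready]) = {t0, t2}
EF A[(busy | ~ready) U ~ready]: least fixpoint, start Z0 = {t0, t2}, add states with some successor in Z. Z1 = {t0, t1, t2}; fixed.
Sat(EF A[(busy | ~ready) U ~ready]) = {t0, t1, t2}
Sat(AX (EF A[(busy | ~ready) U ~ready])) = {s : every successor in {t0, t1, t2}} = {t1, t2}
|Sat(AX (EF A[(busy | ~ready) U ~ready]))| = |{t1, t2}| = 2.

2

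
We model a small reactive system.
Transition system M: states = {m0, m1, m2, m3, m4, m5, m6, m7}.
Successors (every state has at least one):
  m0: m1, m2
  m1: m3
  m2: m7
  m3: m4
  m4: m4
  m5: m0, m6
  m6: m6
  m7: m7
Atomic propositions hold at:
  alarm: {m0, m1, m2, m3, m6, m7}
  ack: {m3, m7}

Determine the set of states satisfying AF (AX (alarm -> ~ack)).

Sat(~ack) = {m0, m1, m2, m4, m5, m6}
Sat(alarm -> ~ack) = {m0, m1, m2, m4, m5, m6}
Sat(AX (alarm -> ~ack)) = {s : every successor in {m0, m1, m2, m4, m5, m6}} = {m0, m3, m4, m5, m6}
AF (AX (alarm -> ~ack)): least fixpoint, start Z0 = {m0, m3, m4, m5, m6}, add states with every successor in Z. Z1 = {m0, m1, m3, m4, m5, m6}; fixed.
Sat(AF (AX (alarm -> ~ack))) = {m0, m1, m3, m4, m5, m6}

{m0, m1, m3, m4, m5, m6}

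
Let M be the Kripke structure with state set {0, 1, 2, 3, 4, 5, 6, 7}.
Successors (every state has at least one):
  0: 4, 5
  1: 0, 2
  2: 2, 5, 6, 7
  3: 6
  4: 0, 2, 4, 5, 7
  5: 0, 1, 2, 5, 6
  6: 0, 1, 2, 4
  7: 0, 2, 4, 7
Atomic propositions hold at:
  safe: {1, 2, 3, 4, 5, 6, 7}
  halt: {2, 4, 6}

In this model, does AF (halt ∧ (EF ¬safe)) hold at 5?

Sat(¬safe) = {0}
EF ¬safe: least fixpoint, start Z0 = {0}, add states with some successor in Z. Z1 = {0, 1, 4, 5, 6, 7}; Z2 = {0, 1, 2, 3, 4, 5, 6, 7}; fixed.
Sat(EF ¬safe) = {0, 1, 2, 3, 4, 5, 6, 7}
Sat(halt ∧ (EF ¬safe)) = {2, 4, 6}
AF (halt ∧ (EF ¬safe)): least fixpoint, start Z0 = {2, 4, 6}, add states with every successor in Z. Z1 = {2, 3, 4, 6}; fixed.
Sat(AF (halt ∧ (EF ¬safe))) = {2, 3, 4, 6}
5 ∉ Sat(AF (halt ∧ (EF ¬safe))) = {2, 3, 4, 6}, so the formula does not hold at 5.

No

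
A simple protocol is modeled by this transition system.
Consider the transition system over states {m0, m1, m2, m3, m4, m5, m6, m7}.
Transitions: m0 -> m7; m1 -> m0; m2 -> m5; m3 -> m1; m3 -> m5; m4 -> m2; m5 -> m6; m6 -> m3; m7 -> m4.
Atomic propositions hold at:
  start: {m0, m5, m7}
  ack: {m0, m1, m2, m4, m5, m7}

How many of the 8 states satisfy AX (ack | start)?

Sat(ack | start) = {m0, m1, m2, m4, m5, m7}
Sat(AX (ack | start)) = {s : every successor in {m0, m1, m2, m4, m5, m7}} = {m0, m1, m2, m3, m4, m7}
|Sat(AX (ack | start))| = |{m0, m1, m2, m3, m4, m7}| = 6.

6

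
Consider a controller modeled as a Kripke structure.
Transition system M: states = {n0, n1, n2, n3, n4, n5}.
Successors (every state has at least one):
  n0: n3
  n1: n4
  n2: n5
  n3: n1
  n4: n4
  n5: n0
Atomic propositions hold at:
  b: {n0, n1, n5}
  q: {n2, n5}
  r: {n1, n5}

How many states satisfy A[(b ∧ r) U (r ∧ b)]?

2

Sat(b ∧ r) = {n1, n5}
Sat(r ∧ b) = {n1, n5}
A[(b ∧ r) U (r ∧ b)]: least fixpoint, start Z0 = Sat((r ∧ b)) = {n1, n5}, add states in Sat(b ∧ r) with every successor in Z. Already a fixed point.
Sat(A[(b ∧ r) U (r ∧ b)]) = {n1, n5}
|Sat(A[(b ∧ r) U (r ∧ b)])| = |{n1, n5}| = 2.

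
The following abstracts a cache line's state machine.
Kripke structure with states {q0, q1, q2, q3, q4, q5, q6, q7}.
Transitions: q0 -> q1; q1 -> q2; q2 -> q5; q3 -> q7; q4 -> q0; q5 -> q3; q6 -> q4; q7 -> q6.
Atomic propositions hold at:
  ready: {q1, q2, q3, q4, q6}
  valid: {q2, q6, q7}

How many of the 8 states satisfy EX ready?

5

Sat(EX ready) = {s : some successor in {q1, q2, q3, q4, q6}} = {q0, q1, q5, q6, q7}
|Sat(EX ready)| = |{q0, q1, q5, q6, q7}| = 5.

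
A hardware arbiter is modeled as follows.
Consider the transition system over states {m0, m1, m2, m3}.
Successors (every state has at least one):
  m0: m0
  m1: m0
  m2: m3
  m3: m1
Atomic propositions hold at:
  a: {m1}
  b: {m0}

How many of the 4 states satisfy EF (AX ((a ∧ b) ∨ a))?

2

Sat(a ∧ b) = ∅
Sat((a ∧ b) ∨ a) = {m1}
Sat(AX ((a ∧ b) ∨ a)) = {s : every successor in {m1}} = {m3}
EF (AX ((a ∧ b) ∨ a)): least fixpoint, start Z0 = {m3}, add states with some successor in Z. Z1 = {m2, m3}; fixed.
Sat(EF (AX ((a ∧ b) ∨ a))) = {m2, m3}
|Sat(EF (AX ((a ∧ b) ∨ a)))| = |{m2, m3}| = 2.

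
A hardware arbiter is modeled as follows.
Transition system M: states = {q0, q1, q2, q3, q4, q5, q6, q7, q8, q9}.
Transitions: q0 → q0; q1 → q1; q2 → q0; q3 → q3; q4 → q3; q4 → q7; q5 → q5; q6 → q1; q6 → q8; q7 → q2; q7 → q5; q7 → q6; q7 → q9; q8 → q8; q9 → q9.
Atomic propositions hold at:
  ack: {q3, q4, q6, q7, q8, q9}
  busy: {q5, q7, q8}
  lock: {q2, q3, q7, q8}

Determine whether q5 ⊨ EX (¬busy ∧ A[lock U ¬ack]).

Sat(¬busy) = {q0, q1, q2, q3, q4, q6, q9}
Sat(¬ack) = {q0, q1, q2, q5}
A[lock U ¬ack]: least fixpoint, start Z0 = Sat(¬ack) = {q0, q1, q2, q5}, add states in Sat(lock) with every successor in Z. Already a fixed point.
Sat(A[lock U ¬ack]) = {q0, q1, q2, q5}
Sat(¬busy ∧ A[lock U ¬ack]) = {q0, q1, q2}
Sat(EX (¬busy ∧ A[lock U ¬ack])) = {s : some successor in {q0, q1, q2}} = {q0, q1, q2, q6, q7}
q5 ∉ Sat(EX (¬busy ∧ A[lock U ¬ack])) = {q0, q1, q2, q6, q7}, so the formula does not hold at q5.

No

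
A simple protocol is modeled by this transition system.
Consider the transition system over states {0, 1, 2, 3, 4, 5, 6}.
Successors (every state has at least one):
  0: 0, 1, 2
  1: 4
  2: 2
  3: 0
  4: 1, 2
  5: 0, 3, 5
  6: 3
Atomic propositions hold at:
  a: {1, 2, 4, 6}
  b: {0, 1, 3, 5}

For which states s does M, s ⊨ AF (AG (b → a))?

Sat(b → a) = {1, 2, 4, 6}
AG (b → a): greatest fixpoint, start Z0 = {1, 2, 4, 6}, keep only states in Sat with every successor in Z. Z1 = {1, 2, 4}; fixed.
Sat(AG (b → a)) = {1, 2, 4}
AF (AG (b → a)): least fixpoint, start Z0 = {1, 2, 4}, add states with every successor in Z. Already a fixed point.
Sat(AF (AG (b → a))) = {1, 2, 4}

{1, 2, 4}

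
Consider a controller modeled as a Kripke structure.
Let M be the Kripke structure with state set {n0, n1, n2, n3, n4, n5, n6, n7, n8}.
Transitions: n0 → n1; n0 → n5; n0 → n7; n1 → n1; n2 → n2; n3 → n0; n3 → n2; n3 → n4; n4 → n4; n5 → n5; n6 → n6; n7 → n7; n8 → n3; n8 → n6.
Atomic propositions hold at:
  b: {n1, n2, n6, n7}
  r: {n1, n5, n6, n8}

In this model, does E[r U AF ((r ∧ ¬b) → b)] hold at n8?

Sat(¬b) = {n0, n3, n4, n5, n8}
Sat(r ∧ ¬b) = {n5, n8}
Sat((r ∧ ¬b) → b) = {n0, n1, n2, n3, n4, n6, n7}
AF ((r ∧ ¬b) → b): least fixpoint, start Z0 = {n0, n1, n2, n3, n4, n6, n7}, add states with every successor in Z. Z1 = {n0, n1, n2, n3, n4, n6, n7, n8}; fixed.
Sat(AF ((r ∧ ¬b) → b)) = {n0, n1, n2, n3, n4, n6, n7, n8}
E[r U AF ((r ∧ ¬b) → b)]: least fixpoint, start Z0 = Sat(AF ((r ∧ ¬b) → b)) = {n0, n1, n2, n3, n4, n6, n7, n8}, add states in Sat(r) with some successor in Z. Already a fixed point.
Sat(E[r U AF ((r ∧ ¬b) → b)]) = {n0, n1, n2, n3, n4, n6, n7, n8}
n8 ∈ Sat(E[r U AF ((r ∧ ¬b) → b)]) = {n0, n1, n2, n3, n4, n6, n7, n8}, so the formula holds at n8.

Yes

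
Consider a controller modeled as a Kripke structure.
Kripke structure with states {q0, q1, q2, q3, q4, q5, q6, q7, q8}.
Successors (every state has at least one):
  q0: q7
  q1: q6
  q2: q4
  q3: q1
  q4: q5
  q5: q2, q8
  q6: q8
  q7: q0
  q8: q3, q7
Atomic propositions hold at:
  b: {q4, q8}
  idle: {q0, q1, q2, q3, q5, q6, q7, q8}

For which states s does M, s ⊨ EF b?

{q1, q2, q3, q4, q5, q6, q8}

EF b: least fixpoint, start Z0 = {q4, q8}, add states with some successor in Z. Z1 = {q2, q4, q5, q6, q8}; Z2 = {q1, q2, q4, q5, q6, q8}; Z3 = {q1, q2, q3, q4, q5, q6, q8}; fixed.
Sat(EF b) = {q1, q2, q3, q4, q5, q6, q8}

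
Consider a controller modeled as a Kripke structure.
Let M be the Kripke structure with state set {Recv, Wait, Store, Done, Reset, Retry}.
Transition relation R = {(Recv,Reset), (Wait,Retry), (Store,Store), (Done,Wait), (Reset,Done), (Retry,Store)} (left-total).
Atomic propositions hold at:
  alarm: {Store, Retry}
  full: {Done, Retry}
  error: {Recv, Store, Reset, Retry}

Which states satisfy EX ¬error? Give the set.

{Done, Reset}

Sat(¬error) = {Wait, Done}
Sat(EX ¬error) = {s : some successor in {Wait, Done}} = {Done, Reset}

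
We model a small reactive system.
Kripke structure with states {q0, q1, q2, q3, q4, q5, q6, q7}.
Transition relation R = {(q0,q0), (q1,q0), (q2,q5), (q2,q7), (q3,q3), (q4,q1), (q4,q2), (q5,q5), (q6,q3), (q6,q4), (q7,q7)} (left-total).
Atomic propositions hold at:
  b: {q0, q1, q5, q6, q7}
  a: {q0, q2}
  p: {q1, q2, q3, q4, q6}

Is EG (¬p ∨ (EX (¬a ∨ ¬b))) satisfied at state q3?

Yes

Sat(¬p) = {q0, q5, q7}
Sat(¬a) = {q1, q3, q4, q5, q6, q7}
Sat(¬b) = {q2, q3, q4}
Sat(¬a ∨ ¬b) = {q1, q2, q3, q4, q5, q6, q7}
Sat(EX (¬a ∨ ¬b)) = {s : some successor in {q1, q2, q3, q4, q5, q6, q7}} = {q2, q3, q4, q5, q6, q7}
Sat(¬p ∨ (EX (¬a ∨ ¬b))) = {q0, q2, q3, q4, q5, q6, q7}
EG (¬p ∨ (EX (¬a ∨ ¬b))): greatest fixpoint, start Z0 = {q0, q2, q3, q4, q5, q6, q7}, keep only states in Sat with some successor in Z. Already a fixed point.
Sat(EG (¬p ∨ (EX (¬a ∨ ¬b)))) = {q0, q2, q3, q4, q5, q6, q7}
q3 ∈ Sat(EG (¬p ∨ (EX (¬a ∨ ¬b)))) = {q0, q2, q3, q4, q5, q6, q7}, so the formula holds at q3.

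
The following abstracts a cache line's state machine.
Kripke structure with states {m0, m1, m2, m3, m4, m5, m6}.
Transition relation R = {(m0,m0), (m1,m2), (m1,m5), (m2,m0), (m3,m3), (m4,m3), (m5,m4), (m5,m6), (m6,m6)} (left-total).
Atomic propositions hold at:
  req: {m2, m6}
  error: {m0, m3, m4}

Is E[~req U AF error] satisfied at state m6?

Sat(~req) = {m0, m1, m3, m4, m5}
AF error: least fixpoint, start Z0 = {m0, m3, m4}, add states with every successor in Z. Z1 = {m0, m2, m3, m4}; fixed.
Sat(AF error) = {m0, m2, m3, m4}
E[~req U AF error]: least fixpoint, start Z0 = Sat(AF error) = {m0, m2, m3, m4}, add states in Sat(~req) with some successor in Z. Z1 = {m0, m1, m2, m3, m4, m5}; fixed.
Sat(E[~req U AF error]) = {m0, m1, m2, m3, m4, m5}
m6 ∉ Sat(E[~req U AF error]) = {m0, m1, m2, m3, m4, m5}, so the formula does not hold at m6.

No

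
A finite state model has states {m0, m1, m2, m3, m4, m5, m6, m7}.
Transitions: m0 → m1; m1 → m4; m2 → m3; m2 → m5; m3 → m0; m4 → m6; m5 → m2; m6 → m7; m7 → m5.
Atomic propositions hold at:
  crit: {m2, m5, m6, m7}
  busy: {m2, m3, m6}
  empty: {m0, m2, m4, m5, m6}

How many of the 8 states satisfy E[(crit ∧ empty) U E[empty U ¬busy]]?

7

Sat(crit ∧ empty) = {m2, m5, m6}
Sat(¬busy) = {m0, m1, m4, m5, m7}
E[empty U ¬busy]: least fixpoint, start Z0 = Sat(¬busy) = {m0, m1, m4, m5, m7}, add states in Sat(empty) with some successor in Z. Z1 = {m0, m1, m2, m4, m5, m6, m7}; fixed.
Sat(E[empty U ¬busy]) = {m0, m1, m2, m4, m5, m6, m7}
E[(crit ∧ empty) U E[empty U ¬busy]]: least fixpoint, start Z0 = Sat(E[empty U ¬busy]) = {m0, m1, m2, m4, m5, m6, m7}, add states in Sat(crit ∧ empty) with some successor in Z. Already a fixed point.
Sat(E[(crit ∧ empty) U E[empty U ¬busy]]) = {m0, m1, m2, m4, m5, m6, m7}
|Sat(E[(crit ∧ empty) U E[empty U ¬busy]])| = |{m0, m1, m2, m4, m5, m6, m7}| = 7.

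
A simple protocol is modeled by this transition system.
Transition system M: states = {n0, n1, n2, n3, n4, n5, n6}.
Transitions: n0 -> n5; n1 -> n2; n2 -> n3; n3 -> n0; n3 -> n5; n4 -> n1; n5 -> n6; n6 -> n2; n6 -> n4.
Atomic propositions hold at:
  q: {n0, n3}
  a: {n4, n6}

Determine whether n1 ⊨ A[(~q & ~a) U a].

No

Sat(~q) = {n1, n2, n4, n5, n6}
Sat(~a) = {n0, n1, n2, n3, n5}
Sat(~q & ~a) = {n1, n2, n5}
A[(~q & ~a) U a]: least fixpoint, start Z0 = Sat(a) = {n4, n6}, add states in Sat(~q & ~a) with every successor in Z. Z1 = {n4, n5, n6}; fixed.
Sat(A[(~q & ~a) U a]) = {n4, n5, n6}
n1 ∉ Sat(A[(~q & ~a) U a]) = {n4, n5, n6}, so the formula does not hold at n1.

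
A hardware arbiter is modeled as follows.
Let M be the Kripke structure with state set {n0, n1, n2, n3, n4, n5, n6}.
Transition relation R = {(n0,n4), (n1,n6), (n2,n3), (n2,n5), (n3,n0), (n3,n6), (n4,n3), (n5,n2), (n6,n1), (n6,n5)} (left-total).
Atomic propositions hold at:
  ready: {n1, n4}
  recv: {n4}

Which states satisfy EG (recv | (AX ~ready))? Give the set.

{n2, n5}

Sat(~ready) = {n0, n2, n3, n5, n6}
Sat(AX ~ready) = {s : every successor in {n0, n2, n3, n5, n6}} = {n1, n2, n3, n4, n5}
Sat(recv | (AX ~ready)) = {n1, n2, n3, n4, n5}
EG (recv | (AX ~ready)): greatest fixpoint, start Z0 = {n1, n2, n3, n4, n5}, keep only states in Sat with some successor in Z. Z1 = {n2, n4, n5}; Z2 = {n2, n5}; fixed.
Sat(EG (recv | (AX ~ready))) = {n2, n5}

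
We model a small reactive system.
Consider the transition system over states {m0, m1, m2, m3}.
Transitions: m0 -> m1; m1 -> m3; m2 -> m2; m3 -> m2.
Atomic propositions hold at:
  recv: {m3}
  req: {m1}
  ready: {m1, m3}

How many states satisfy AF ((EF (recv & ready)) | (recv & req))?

Sat(recv & ready) = {m3}
EF (recv & ready): least fixpoint, start Z0 = {m3}, add states with some successor in Z. Z1 = {m1, m3}; Z2 = {m0, m1, m3}; fixed.
Sat(EF (recv & ready)) = {m0, m1, m3}
Sat(recv & req) = ∅
Sat((EF (recv & ready)) | (recv & req)) = {m0, m1, m3}
AF ((EF (recv & ready)) | (recv & req)): least fixpoint, start Z0 = {m0, m1, m3}, add states with every successor in Z. Already a fixed point.
Sat(AF ((EF (recv & ready)) | (recv & req))) = {m0, m1, m3}
|Sat(AF ((EF (recv & ready)) | (recv & req)))| = |{m0, m1, m3}| = 3.

3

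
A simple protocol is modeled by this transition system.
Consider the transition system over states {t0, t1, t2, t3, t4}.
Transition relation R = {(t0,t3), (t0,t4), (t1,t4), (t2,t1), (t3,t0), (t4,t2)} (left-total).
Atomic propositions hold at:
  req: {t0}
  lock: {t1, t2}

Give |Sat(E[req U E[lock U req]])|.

E[lock U req]: least fixpoint, start Z0 = Sat(req) = {t0}, add states in Sat(lock) with some successor in Z. Already a fixed point.
Sat(E[lock U req]) = {t0}
E[req U E[lock U req]]: least fixpoint, start Z0 = Sat(E[lock U req]) = {t0}, add states in Sat(req) with some successor in Z. Already a fixed point.
Sat(E[req U E[lock U req]]) = {t0}
|Sat(E[req U E[lock U req]])| = |{t0}| = 1.

1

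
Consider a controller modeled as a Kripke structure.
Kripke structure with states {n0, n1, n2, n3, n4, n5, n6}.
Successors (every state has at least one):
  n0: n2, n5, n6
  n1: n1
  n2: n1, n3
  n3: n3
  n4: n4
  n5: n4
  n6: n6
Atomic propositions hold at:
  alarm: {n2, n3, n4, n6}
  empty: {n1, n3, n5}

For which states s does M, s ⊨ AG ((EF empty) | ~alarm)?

EF empty: least fixpoint, start Z0 = {n1, n3, n5}, add states with some successor in Z. Z1 = {n0, n1, n2, n3, n5}; fixed.
Sat(EF empty) = {n0, n1, n2, n3, n5}
Sat(~alarm) = {n0, n1, n5}
Sat((EF empty) | ~alarm) = {n0, n1, n2, n3, n5}
AG ((EF empty) | ~alarm): greatest fixpoint, start Z0 = {n0, n1, n2, n3, n5}, keep only states in Sat with every successor in Z. Z1 = {n1, n2, n3}; fixed.
Sat(AG ((EF empty) | ~alarm)) = {n1, n2, n3}

{n1, n2, n3}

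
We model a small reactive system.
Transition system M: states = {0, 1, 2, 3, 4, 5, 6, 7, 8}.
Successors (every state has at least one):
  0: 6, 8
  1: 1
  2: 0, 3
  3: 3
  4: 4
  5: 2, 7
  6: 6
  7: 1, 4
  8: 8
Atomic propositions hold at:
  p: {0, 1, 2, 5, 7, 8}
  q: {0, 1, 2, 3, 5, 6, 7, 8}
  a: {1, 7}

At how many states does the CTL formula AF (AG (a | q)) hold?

Sat(a | q) = {0, 1, 2, 3, 5, 6, 7, 8}
AG (a | q): greatest fixpoint, start Z0 = {0, 1, 2, 3, 5, 6, 7, 8}, keep only states in Sat with every successor in Z. Z1 = {0, 1, 2, 3, 5, 6, 8}; Z2 = {0, 1, 2, 3, 6, 8}; fixed.
Sat(AG (a | q)) = {0, 1, 2, 3, 6, 8}
AF (AG (a | q)): least fixpoint, start Z0 = {0, 1, 2, 3, 6, 8}, add states with every successor in Z. Already a fixed point.
Sat(AF (AG (a | q))) = {0, 1, 2, 3, 6, 8}
|Sat(AF (AG (a | q)))| = |{0, 1, 2, 3, 6, 8}| = 6.

6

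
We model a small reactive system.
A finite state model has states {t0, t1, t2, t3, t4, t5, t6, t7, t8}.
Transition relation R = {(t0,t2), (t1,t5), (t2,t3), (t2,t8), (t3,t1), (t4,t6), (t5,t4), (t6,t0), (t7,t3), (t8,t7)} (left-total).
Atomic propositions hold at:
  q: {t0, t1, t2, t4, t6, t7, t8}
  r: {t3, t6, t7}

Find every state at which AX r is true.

Sat(AX r) = {s : every successor in {t3, t6, t7}} = {t4, t7, t8}

{t4, t7, t8}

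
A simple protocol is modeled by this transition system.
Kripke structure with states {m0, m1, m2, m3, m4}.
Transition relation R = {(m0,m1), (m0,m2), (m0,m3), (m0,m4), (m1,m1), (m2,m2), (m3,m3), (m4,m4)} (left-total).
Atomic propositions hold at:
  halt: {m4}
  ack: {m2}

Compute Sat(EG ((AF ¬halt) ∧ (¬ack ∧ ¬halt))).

Sat(¬halt) = {m0, m1, m2, m3}
AF ¬halt: least fixpoint, start Z0 = {m0, m1, m2, m3}, add states with every successor in Z. Already a fixed point.
Sat(AF ¬halt) = {m0, m1, m2, m3}
Sat(¬ack) = {m0, m1, m3, m4}
Sat(¬ack ∧ ¬halt) = {m0, m1, m3}
Sat((AF ¬halt) ∧ (¬ack ∧ ¬halt)) = {m0, m1, m3}
EG ((AF ¬halt) ∧ (¬ack ∧ ¬halt)): greatest fixpoint, start Z0 = {m0, m1, m3}, keep only states in Sat with some successor in Z. Already a fixed point.
Sat(EG ((AF ¬halt) ∧ (¬ack ∧ ¬halt))) = {m0, m1, m3}

{m0, m1, m3}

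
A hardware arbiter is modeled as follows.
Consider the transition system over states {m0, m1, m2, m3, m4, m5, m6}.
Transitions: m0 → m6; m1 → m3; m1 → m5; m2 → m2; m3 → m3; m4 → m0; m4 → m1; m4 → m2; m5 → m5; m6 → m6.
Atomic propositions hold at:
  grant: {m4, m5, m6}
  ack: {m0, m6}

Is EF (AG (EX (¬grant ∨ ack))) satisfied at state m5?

Sat(¬grant) = {m0, m1, m2, m3}
Sat(¬grant ∨ ack) = {m0, m1, m2, m3, m6}
Sat(EX (¬grant ∨ ack)) = {s : some successor in {m0, m1, m2, m3, m6}} = {m0, m1, m2, m3, m4, m6}
AG (EX (¬grant ∨ ack)): greatest fixpoint, start Z0 = {m0, m1, m2, m3, m4, m6}, keep only states in Sat with every successor in Z. Z1 = {m0, m2, m3, m4, m6}; Z2 = {m0, m2, m3, m6}; fixed.
Sat(AG (EX (¬grant ∨ ack))) = {m0, m2, m3, m6}
EF (AG (EX (¬grant ∨ ack))): least fixpoint, start Z0 = {m0, m2, m3, m6}, add states with some successor in Z. Z1 = {m0, m1, m2, m3, m4, m6}; fixed.
Sat(EF (AG (EX (¬grant ∨ ack)))) = {m0, m1, m2, m3, m4, m6}
m5 ∉ Sat(EF (AG (EX (¬grant ∨ ack)))) = {m0, m1, m2, m3, m4, m6}, so the formula does not hold at m5.

No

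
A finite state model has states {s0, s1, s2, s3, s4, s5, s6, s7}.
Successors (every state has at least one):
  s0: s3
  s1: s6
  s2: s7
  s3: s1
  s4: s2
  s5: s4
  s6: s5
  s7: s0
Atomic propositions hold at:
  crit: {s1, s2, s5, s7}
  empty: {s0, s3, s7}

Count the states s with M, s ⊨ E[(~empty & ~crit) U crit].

Sat(~empty) = {s1, s2, s4, s5, s6}
Sat(~crit) = {s0, s3, s4, s6}
Sat(~empty & ~crit) = {s4, s6}
E[(~empty & ~crit) U crit]: least fixpoint, start Z0 = Sat(crit) = {s1, s2, s5, s7}, add states in Sat(~empty & ~crit) with some successor in Z. Z1 = {s1, s2, s4, s5, s6, s7}; fixed.
Sat(E[(~empty & ~crit) U crit]) = {s1, s2, s4, s5, s6, s7}
|Sat(E[(~empty & ~crit) U crit])| = |{s1, s2, s4, s5, s6, s7}| = 6.

6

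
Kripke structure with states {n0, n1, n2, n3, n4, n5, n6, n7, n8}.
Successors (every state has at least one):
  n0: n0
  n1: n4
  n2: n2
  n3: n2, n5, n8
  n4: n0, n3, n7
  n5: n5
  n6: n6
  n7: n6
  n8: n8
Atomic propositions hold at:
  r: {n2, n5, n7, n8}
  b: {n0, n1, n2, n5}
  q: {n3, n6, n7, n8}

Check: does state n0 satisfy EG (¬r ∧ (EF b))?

Yes

Sat(¬r) = {n0, n1, n3, n4, n6}
EF b: least fixpoint, start Z0 = {n0, n1, n2, n5}, add states with some successor in Z. Z1 = {n0, n1, n2, n3, n4, n5}; fixed.
Sat(EF b) = {n0, n1, n2, n3, n4, n5}
Sat(¬r ∧ (EF b)) = {n0, n1, n3, n4}
EG (¬r ∧ (EF b)): greatest fixpoint, start Z0 = {n0, n1, n3, n4}, keep only states in Sat with some successor in Z. Z1 = {n0, n1, n4}; fixed.
Sat(EG (¬r ∧ (EF b))) = {n0, n1, n4}
n0 ∈ Sat(EG (¬r ∧ (EF b))) = {n0, n1, n4}, so the formula holds at n0.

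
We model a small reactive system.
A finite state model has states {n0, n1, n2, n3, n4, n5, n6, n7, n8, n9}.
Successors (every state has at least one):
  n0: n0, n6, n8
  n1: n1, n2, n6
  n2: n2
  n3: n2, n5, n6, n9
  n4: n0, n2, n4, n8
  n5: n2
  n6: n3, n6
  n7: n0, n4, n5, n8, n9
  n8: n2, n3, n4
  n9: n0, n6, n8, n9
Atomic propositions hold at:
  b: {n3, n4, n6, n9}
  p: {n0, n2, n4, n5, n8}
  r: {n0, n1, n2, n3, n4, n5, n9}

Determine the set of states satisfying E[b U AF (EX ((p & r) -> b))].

{n0, n1, n3, n4, n6, n7, n8, n9}

Sat(p & r) = {n0, n2, n4, n5}
Sat((p & r) -> b) = {n1, n3, n4, n6, n7, n8, n9}
Sat(EX ((p & r) -> b)) = {s : some successor in {n1, n3, n4, n6, n7, n8, n9}} = {n0, n1, n3, n4, n6, n7, n8, n9}
AF (EX ((p & r) -> b)): least fixpoint, start Z0 = {n0, n1, n3, n4, n6, n7, n8, n9}, add states with every successor in Z. Already a fixed point.
Sat(AF (EX ((p & r) -> b))) = {n0, n1, n3, n4, n6, n7, n8, n9}
E[b U AF (EX ((p & r) -> b))]: least fixpoint, start Z0 = Sat(AF (EX ((p & r) -> b))) = {n0, n1, n3, n4, n6, n7, n8, n9}, add states in Sat(b) with some successor in Z. Already a fixed point.
Sat(E[b U AF (EX ((p & r) -> b))]) = {n0, n1, n3, n4, n6, n7, n8, n9}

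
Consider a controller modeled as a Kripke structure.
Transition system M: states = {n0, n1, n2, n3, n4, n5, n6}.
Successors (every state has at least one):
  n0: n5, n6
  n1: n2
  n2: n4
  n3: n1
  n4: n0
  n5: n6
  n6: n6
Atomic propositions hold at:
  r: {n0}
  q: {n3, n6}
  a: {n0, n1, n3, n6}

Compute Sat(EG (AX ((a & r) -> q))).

Sat(a & r) = {n0}
Sat((a & r) -> q) = {n1, n2, n3, n4, n5, n6}
Sat(AX ((a & r) -> q)) = {s : every successor in {n1, n2, n3, n4, n5, n6}} = {n0, n1, n2, n3, n5, n6}
EG (AX ((a & r) -> q)): greatest fixpoint, start Z0 = {n0, n1, n2, n3, n5, n6}, keep only states in Sat with some successor in Z. Z1 = {n0, n1, n3, n5, n6}; Z2 = {n0, n3, n5, n6}; Z3 = {n0, n5, n6}; fixed.
Sat(EG (AX ((a & r) -> q))) = {n0, n5, n6}

{n0, n5, n6}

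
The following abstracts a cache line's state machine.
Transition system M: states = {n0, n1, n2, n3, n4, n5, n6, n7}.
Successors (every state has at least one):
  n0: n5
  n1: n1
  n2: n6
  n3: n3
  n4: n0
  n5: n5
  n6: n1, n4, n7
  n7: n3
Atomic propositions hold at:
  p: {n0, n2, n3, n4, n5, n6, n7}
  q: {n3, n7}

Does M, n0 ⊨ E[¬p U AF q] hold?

Sat(¬p) = {n1}
AF q: least fixpoint, start Z0 = {n3, n7}, add states with every successor in Z. Already a fixed point.
Sat(AF q) = {n3, n7}
E[¬p U AF q]: least fixpoint, start Z0 = Sat(AF q) = {n3, n7}, add states in Sat(¬p) with some successor in Z. Already a fixed point.
Sat(E[¬p U AF q]) = {n3, n7}
n0 ∉ Sat(E[¬p U AF q]) = {n3, n7}, so the formula does not hold at n0.

No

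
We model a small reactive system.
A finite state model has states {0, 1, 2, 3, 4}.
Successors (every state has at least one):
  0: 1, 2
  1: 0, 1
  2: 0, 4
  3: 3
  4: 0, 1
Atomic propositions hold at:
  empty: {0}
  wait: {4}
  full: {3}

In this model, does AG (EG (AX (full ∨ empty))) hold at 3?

Yes

Sat(full ∨ empty) = {0, 3}
Sat(AX (full ∨ empty)) = {s : every successor in {0, 3}} = {3}
EG (AX (full ∨ empty)): greatest fixpoint, start Z0 = {3}, keep only states in Sat with some successor in Z. Already a fixed point.
Sat(EG (AX (full ∨ empty))) = {3}
AG (EG (AX (full ∨ empty))): greatest fixpoint, start Z0 = {3}, keep only states in Sat with every successor in Z. Already a fixed point.
Sat(AG (EG (AX (full ∨ empty)))) = {3}
3 ∈ Sat(AG (EG (AX (full ∨ empty)))) = {3}, so the formula holds at 3.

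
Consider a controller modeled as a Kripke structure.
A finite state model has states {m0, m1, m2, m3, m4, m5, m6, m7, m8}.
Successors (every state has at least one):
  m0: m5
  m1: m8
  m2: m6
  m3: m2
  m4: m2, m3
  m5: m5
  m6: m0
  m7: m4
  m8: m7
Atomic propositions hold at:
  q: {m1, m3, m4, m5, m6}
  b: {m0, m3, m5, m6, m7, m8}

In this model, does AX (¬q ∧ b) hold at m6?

Sat(¬q) = {m0, m2, m7, m8}
Sat(¬q ∧ b) = {m0, m7, m8}
Sat(AX (¬q ∧ b)) = {s : every successor in {m0, m7, m8}} = {m1, m6, m8}
m6 ∈ Sat(AX (¬q ∧ b)) = {m1, m6, m8}, so the formula holds at m6.

Yes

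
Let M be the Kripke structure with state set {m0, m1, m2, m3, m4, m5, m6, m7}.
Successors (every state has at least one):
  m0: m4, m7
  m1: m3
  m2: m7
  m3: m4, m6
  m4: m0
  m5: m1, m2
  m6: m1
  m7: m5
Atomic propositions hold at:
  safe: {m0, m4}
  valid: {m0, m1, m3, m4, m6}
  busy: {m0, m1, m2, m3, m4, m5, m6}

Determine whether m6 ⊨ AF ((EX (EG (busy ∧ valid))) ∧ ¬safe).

Yes

Sat(busy ∧ valid) = {m0, m1, m3, m4, m6}
EG (busy ∧ valid): greatest fixpoint, start Z0 = {m0, m1, m3, m4, m6}, keep only states in Sat with some successor in Z. Already a fixed point.
Sat(EG (busy ∧ valid)) = {m0, m1, m3, m4, m6}
Sat(EX (EG (busy ∧ valid))) = {s : some successor in {m0, m1, m3, m4, m6}} = {m0, m1, m3, m4, m5, m6}
Sat(¬safe) = {m1, m2, m3, m5, m6, m7}
Sat((EX (EG (busy ∧ valid))) ∧ ¬safe) = {m1, m3, m5, m6}
AF ((EX (EG (busy ∧ valid))) ∧ ¬safe): least fixpoint, start Z0 = {m1, m3, m5, m6}, add states with every successor in Z. Z1 = {m1, m3, m5, m6, m7}; Z2 = {m1, m2, m3, m5, m6, m7}; fixed.
Sat(AF ((EX (EG (busy ∧ valid))) ∧ ¬safe)) = {m1, m2, m3, m5, m6, m7}
m6 ∈ Sat(AF ((EX (EG (busy ∧ valid))) ∧ ¬safe)) = {m1, m2, m3, m5, m6, m7}, so the formula holds at m6.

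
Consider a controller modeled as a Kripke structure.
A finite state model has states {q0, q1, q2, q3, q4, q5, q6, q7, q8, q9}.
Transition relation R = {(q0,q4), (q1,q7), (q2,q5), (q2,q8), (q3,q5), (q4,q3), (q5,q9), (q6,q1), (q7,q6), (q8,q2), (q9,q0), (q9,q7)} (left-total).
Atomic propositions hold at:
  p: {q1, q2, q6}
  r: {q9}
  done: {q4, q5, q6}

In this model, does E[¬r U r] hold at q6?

Sat(¬r) = {q0, q1, q2, q3, q4, q5, q6, q7, q8}
E[¬r U r]: least fixpoint, start Z0 = Sat(r) = {q9}, add states in Sat(¬r) with some successor in Z. Z1 = {q5, q9}; Z2 = {q2, q3, q5, q9}; Z3 = {q2, q3, q4, q5, q8, q9}; Z4 = {q0, q2, q3, q4, q5, q8, q9}; fixed.
Sat(E[¬r U r]) = {q0, q2, q3, q4, q5, q8, q9}
q6 ∉ Sat(E[¬r U r]) = {q0, q2, q3, q4, q5, q8, q9}, so the formula does not hold at q6.

No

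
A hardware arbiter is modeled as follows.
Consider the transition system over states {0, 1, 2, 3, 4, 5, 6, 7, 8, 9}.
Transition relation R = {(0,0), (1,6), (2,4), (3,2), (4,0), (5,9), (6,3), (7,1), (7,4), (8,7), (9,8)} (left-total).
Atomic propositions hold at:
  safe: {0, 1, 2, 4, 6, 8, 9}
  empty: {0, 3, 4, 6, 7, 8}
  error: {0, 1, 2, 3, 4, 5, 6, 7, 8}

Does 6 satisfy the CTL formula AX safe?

No

Sat(AX safe) = {s : every successor in {0, 1, 2, 4, 6, 8, 9}} = {0, 1, 2, 3, 4, 5, 7, 9}
6 ∉ Sat(AX safe) = {0, 1, 2, 3, 4, 5, 7, 9}, so the formula does not hold at 6.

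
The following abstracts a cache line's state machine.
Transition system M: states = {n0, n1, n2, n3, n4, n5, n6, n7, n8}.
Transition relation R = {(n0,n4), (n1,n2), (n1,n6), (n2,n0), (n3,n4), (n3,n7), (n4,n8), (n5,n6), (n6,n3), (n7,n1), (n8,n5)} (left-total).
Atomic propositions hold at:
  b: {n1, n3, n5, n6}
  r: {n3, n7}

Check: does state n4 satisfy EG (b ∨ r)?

Sat(b ∨ r) = {n1, n3, n5, n6, n7}
EG (b ∨ r): greatest fixpoint, start Z0 = {n1, n3, n5, n6, n7}, keep only states in Sat with some successor in Z. Already a fixed point.
Sat(EG (b ∨ r)) = {n1, n3, n5, n6, n7}
n4 ∉ Sat(EG (b ∨ r)) = {n1, n3, n5, n6, n7}, so the formula does not hold at n4.

No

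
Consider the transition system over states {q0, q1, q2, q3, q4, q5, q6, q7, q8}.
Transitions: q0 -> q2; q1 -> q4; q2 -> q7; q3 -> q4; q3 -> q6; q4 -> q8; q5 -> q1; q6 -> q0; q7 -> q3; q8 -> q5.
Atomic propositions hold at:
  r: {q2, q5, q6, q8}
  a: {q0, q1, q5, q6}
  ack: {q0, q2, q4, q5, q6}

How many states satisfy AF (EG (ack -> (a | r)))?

Sat(a | r) = {q0, q1, q2, q5, q6, q8}
Sat(ack -> (a | r)) = {q0, q1, q2, q3, q5, q6, q7, q8}
EG (ack -> (a | r)): greatest fixpoint, start Z0 = {q0, q1, q2, q3, q5, q6, q7, q8}, keep only states in Sat with some successor in Z. Z1 = {q0, q2, q3, q5, q6, q7, q8}; Z2 = {q0, q2, q3, q6, q7, q8}; Z3 = {q0, q2, q3, q6, q7}; fixed.
Sat(EG (ack -> (a | r))) = {q0, q2, q3, q6, q7}
AF (EG (ack -> (a | r))): least fixpoint, start Z0 = {q0, q2, q3, q6, q7}, add states with every successor in Z. Already a fixed point.
Sat(AF (EG (ack -> (a | r)))) = {q0, q2, q3, q6, q7}
|Sat(AF (EG (ack -> (a | r))))| = |{q0, q2, q3, q6, q7}| = 5.

5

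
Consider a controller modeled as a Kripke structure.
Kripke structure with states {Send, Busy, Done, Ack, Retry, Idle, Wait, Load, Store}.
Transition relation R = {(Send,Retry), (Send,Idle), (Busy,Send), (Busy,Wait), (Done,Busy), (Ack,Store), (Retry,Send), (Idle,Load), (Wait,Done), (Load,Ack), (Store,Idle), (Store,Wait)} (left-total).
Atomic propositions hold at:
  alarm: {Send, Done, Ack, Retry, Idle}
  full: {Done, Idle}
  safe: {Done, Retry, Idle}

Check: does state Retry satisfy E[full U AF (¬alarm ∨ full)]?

Sat(¬alarm) = {Busy, Wait, Load, Store}
Sat(¬alarm ∨ full) = {Busy, Done, Idle, Wait, Load, Store}
AF (¬alarm ∨ full): least fixpoint, start Z0 = {Busy, Done, Idle, Wait, Load, Store}, add states with every successor in Z. Z1 = {Busy, Done, Ack, Idle, Wait, Load, Store}; fixed.
Sat(AF (¬alarm ∨ full)) = {Busy, Done, Ack, Idle, Wait, Load, Store}
E[full U AF (¬alarm ∨ full)]: least fixpoint, start Z0 = Sat(AF (¬alarm ∨ full)) = {Busy, Done, Ack, Idle, Wait, Load, Store}, add states in Sat(full) with some successor in Z. Already a fixed point.
Sat(E[full U AF (¬alarm ∨ full)]) = {Busy, Done, Ack, Idle, Wait, Load, Store}
Retry ∉ Sat(E[full U AF (¬alarm ∨ full)]) = {Busy, Done, Ack, Idle, Wait, Load, Store}, so the formula does not hold at Retry.

No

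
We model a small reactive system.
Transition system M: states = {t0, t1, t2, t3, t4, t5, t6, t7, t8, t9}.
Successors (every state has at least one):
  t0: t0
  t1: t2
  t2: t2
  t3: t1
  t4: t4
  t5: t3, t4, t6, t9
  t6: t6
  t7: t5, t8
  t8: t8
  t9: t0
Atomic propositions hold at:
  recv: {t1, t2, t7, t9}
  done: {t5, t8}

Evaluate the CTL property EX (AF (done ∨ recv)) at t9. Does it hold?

No

Sat(done ∨ recv) = {t1, t2, t5, t7, t8, t9}
AF (done ∨ recv): least fixpoint, start Z0 = {t1, t2, t5, t7, t8, t9}, add states with every successor in Z. Z1 = {t1, t2, t3, t5, t7, t8, t9}; fixed.
Sat(AF (done ∨ recv)) = {t1, t2, t3, t5, t7, t8, t9}
Sat(EX (AF (done ∨ recv))) = {s : some successor in {t1, t2, t3, t5, t7, t8, t9}} = {t1, t2, t3, t5, t7, t8}
t9 ∉ Sat(EX (AF (done ∨ recv))) = {t1, t2, t3, t5, t7, t8}, so the formula does not hold at t9.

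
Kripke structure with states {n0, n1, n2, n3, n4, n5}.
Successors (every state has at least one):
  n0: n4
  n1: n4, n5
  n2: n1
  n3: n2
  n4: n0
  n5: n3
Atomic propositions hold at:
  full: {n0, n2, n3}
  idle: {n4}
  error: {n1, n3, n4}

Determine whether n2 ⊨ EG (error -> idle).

Sat(error -> idle) = {n0, n2, n4, n5}
EG (error -> idle): greatest fixpoint, start Z0 = {n0, n2, n4, n5}, keep only states in Sat with some successor in Z. Z1 = {n0, n4}; fixed.
Sat(EG (error -> idle)) = {n0, n4}
n2 ∉ Sat(EG (error -> idle)) = {n0, n4}, so the formula does not hold at n2.

No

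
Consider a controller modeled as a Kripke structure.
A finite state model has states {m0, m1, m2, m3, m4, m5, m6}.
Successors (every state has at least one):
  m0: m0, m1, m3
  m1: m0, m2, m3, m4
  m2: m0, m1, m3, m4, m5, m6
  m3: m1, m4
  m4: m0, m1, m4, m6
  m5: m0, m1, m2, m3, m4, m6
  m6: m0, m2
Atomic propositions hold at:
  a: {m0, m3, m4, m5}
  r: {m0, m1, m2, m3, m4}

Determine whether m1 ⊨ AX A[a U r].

Yes

A[a U r]: least fixpoint, start Z0 = Sat(r) = {m0, m1, m2, m3, m4}, add states in Sat(a) with every successor in Z. Already a fixed point.
Sat(A[a U r]) = {m0, m1, m2, m3, m4}
Sat(AX A[a U r]) = {s : every successor in {m0, m1, m2, m3, m4}} = {m0, m1, m3, m6}
m1 ∈ Sat(AX A[a U r]) = {m0, m1, m3, m6}, so the formula holds at m1.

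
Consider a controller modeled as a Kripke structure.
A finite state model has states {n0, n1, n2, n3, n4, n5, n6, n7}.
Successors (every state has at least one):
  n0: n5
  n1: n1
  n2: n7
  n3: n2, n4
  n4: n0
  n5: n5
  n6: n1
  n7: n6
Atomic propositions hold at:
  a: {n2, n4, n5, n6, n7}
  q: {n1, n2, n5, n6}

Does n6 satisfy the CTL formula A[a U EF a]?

Yes

EF a: least fixpoint, start Z0 = {n2, n4, n5, n6, n7}, add states with some successor in Z. Z1 = {n0, n2, n3, n4, n5, n6, n7}; fixed.
Sat(EF a) = {n0, n2, n3, n4, n5, n6, n7}
A[a U EF a]: least fixpoint, start Z0 = Sat(EF a) = {n0, n2, n3, n4, n5, n6, n7}, add states in Sat(a) with every successor in Z. Already a fixed point.
Sat(A[a U EF a]) = {n0, n2, n3, n4, n5, n6, n7}
n6 ∈ Sat(A[a U EF a]) = {n0, n2, n3, n4, n5, n6, n7}, so the formula holds at n6.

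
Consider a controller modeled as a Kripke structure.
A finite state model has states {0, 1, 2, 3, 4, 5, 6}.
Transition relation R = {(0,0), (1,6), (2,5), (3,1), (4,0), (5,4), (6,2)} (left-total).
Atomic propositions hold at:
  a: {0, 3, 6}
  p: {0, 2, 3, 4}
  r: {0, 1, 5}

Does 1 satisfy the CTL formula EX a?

Yes

Sat(EX a) = {s : some successor in {0, 3, 6}} = {0, 1, 4}
1 ∈ Sat(EX a) = {0, 1, 4}, so the formula holds at 1.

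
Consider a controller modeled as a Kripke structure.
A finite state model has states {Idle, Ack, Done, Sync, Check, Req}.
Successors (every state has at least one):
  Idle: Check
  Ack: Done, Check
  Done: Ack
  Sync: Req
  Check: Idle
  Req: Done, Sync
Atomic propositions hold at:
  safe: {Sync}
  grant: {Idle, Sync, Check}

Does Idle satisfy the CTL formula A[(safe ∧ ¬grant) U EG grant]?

Yes

Sat(¬grant) = {Ack, Done, Req}
Sat(safe ∧ ¬grant) = ∅
EG grant: greatest fixpoint, start Z0 = {Idle, Sync, Check}, keep only states in Sat with some successor in Z. Z1 = {Idle, Check}; fixed.
Sat(EG grant) = {Idle, Check}
A[(safe ∧ ¬grant) U EG grant]: least fixpoint, start Z0 = Sat(EG grant) = {Idle, Check}, add states in Sat(safe ∧ ¬grant) with every successor in Z. Already a fixed point.
Sat(A[(safe ∧ ¬grant) U EG grant]) = {Idle, Check}
Idle ∈ Sat(A[(safe ∧ ¬grant) U EG grant]) = {Idle, Check}, so the formula holds at Idle.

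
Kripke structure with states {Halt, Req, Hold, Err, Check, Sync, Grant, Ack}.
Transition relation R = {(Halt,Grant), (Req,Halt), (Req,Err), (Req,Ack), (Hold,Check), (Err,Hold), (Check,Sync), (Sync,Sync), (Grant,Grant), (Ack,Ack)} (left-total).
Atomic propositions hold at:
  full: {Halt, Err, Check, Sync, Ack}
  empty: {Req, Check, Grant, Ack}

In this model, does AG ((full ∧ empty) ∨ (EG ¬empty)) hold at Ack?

Yes

Sat(full ∧ empty) = {Check, Ack}
Sat(¬empty) = {Halt, Hold, Err, Sync}
EG ¬empty: greatest fixpoint, start Z0 = {Halt, Hold, Err, Sync}, keep only states in Sat with some successor in Z. Z1 = {Err, Sync}; Z2 = {Sync}; fixed.
Sat(EG ¬empty) = {Sync}
Sat((full ∧ empty) ∨ (EG ¬empty)) = {Check, Sync, Ack}
AG ((full ∧ empty) ∨ (EG ¬empty)): greatest fixpoint, start Z0 = {Check, Sync, Ack}, keep only states in Sat with every successor in Z. Already a fixed point.
Sat(AG ((full ∧ empty) ∨ (EG ¬empty))) = {Check, Sync, Ack}
Ack ∈ Sat(AG ((full ∧ empty) ∨ (EG ¬empty))) = {Check, Sync, Ack}, so the formula holds at Ack.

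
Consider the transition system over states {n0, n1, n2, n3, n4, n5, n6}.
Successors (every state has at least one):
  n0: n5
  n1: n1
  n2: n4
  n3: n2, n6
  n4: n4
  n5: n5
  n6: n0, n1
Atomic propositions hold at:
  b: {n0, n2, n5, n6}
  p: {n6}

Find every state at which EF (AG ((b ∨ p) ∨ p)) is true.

Sat(b ∨ p) = {n0, n2, n5, n6}
Sat((b ∨ p) ∨ p) = {n0, n2, n5, n6}
AG ((b ∨ p) ∨ p): greatest fixpoint, start Z0 = {n0, n2, n5, n6}, keep only states in Sat with every successor in Z. Z1 = {n0, n5}; fixed.
Sat(AG ((b ∨ p) ∨ p)) = {n0, n5}
EF (AG ((b ∨ p) ∨ p)): least fixpoint, start Z0 = {n0, n5}, add states with some successor in Z. Z1 = {n0, n5, n6}; Z2 = {n0, n3, n5, n6}; fixed.
Sat(EF (AG ((b ∨ p) ∨ p))) = {n0, n3, n5, n6}

{n0, n3, n5, n6}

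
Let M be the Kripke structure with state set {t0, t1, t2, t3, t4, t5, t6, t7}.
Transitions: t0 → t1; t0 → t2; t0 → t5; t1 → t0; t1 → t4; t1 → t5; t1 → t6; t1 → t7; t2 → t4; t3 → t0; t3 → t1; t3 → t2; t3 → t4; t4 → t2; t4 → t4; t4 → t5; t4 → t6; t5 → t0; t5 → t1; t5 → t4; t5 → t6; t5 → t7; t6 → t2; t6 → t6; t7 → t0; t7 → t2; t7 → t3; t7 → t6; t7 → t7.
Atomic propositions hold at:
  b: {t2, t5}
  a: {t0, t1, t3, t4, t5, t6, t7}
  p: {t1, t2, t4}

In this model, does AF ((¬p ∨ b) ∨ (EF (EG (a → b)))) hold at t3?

Sat(¬p) = {t0, t3, t5, t6, t7}
Sat(¬p ∨ b) = {t0, t2, t3, t5, t6, t7}
Sat(a → b) = {t2, t5}
EG (a → b): greatest fixpoint, start Z0 = {t2, t5}, keep only states in Sat with some successor in Z. Z1 = ∅; fixed.
Sat(EG (a → b)) = ∅
EF (EG (a → b)): least fixpoint, start Z0 = ∅, add states with some successor in Z. Already a fixed point.
Sat(EF (EG (a → b))) = ∅
Sat((¬p ∨ b) ∨ (EF (EG (a → b)))) = {t0, t2, t3, t5, t6, t7}
AF ((¬p ∨ b) ∨ (EF (EG (a → b)))): least fixpoint, start Z0 = {t0, t2, t3, t5, t6, t7}, add states with every successor in Z. Already a fixed point.
Sat(AF ((¬p ∨ b) ∨ (EF (EG (a → b))))) = {t0, t2, t3, t5, t6, t7}
t3 ∈ Sat(AF ((¬p ∨ b) ∨ (EF (EG (a → b))))) = {t0, t2, t3, t5, t6, t7}, so the formula holds at t3.

Yes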